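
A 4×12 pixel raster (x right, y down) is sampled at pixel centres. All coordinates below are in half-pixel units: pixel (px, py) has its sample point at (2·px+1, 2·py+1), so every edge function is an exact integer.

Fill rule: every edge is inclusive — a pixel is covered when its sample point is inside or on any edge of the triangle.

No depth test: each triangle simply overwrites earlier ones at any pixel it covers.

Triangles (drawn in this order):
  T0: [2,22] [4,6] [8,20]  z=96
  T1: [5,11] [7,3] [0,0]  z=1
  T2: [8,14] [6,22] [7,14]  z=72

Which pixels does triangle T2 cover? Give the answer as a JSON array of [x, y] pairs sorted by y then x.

T0:
  2·area = 92
  edge (2, 22)→(4, 6): d=(2,-16) inclusive
  edge (4, 6)→(8, 20): d=(4,14) inclusive
  edge (8, 20)→(2, 22): d=(-6,2) inclusive
    (2,5)@(5, 11): e=[26,6,60] → X
    (3,5)@(7, 11): e=[58,-22,56] → .
    (2,6)@(5, 13): e=[30,14,48] → X
    (3,6)@(7, 13): e=[62,-14,44] → .
    (1,7)@(3, 15): e=[2,50,40] → X
    (3,7)@(7, 15): e=[66,-6,32] → .
    (1,8)@(3, 17): e=[6,58,28] → X
    (3,8)@(7, 17): e=[70,2,20] → X
    (1,9)@(3, 19): e=[10,66,16] → X
    (1,10)@(3, 21): e=[14,74,4] → X
    (2,10)@(5, 21): e=[46,46,0] → X  [on edge]
    (3,10)@(7, 21): e=[78,18,-4] → .
  covered (12 px):
    . . . .
    . . . .
    . . . .
    . . . .
    . . . .
    . . X .
    . . X .
    . X X .
    . X X X
    . X X X
    . X X .
    . . . .
T1:
  2·area = 62  (B↔C swapped to make it positive)
  edge (5, 11)→(0, 0): d=(-5,-11) inclusive
  edge (0, 0)→(7, 3): d=(7,3) inclusive
  edge (7, 3)→(5, 11): d=(-2,8) inclusive
    (0,0)@(1, 1): e=[6,4,52] → X
    (1,0)@(3, 1): e=[28,-2,36] → .
    (0,1)@(1, 3): e=[-4,18,48] → .
    (1,1)@(3, 3): e=[18,12,32] → X
    (2,1)@(5, 3): e=[40,6,16] → X
    (3,1)@(7, 3): e=[62,0,0] → X  [on edge]
    (1,2)@(3, 5): e=[8,26,28] → X
    (3,2)@(7, 5): e=[52,14,-4] → .
    (1,3)@(3, 7): e=[-2,40,24] → .
    (2,3)@(5, 7): e=[20,34,8] → X
    (3,3)@(7, 7): e=[42,28,-8] → .
    (2,4)@(5, 9): e=[10,48,4] → X
    (2,5)@(5, 11): e=[0,62,0] → X  [on edge]
    (1,9)@(3, 19): e=[-62,124,0] → .  [on edge]
  covered (9 px):
    X . . .
    . X X X
    . X X .
    . . X .
    . . X .
    . . X .
    . . . .
    . . . .
    . . . .
    . . . .
    . . . .
    . . . .
T2:
  2·area = 8
  edge (8, 14)→(6, 22): d=(-2,8) inclusive
  edge (6, 22)→(7, 14): d=(1,-8) inclusive
  edge (7, 14)→(8, 14): d=(1,0) inclusive
    (3,7)@(7, 15): e=[6,1,1] → X
    (3,8)@(7, 17): e=[2,3,3] → X
    (3,9)@(7, 19): e=[-2,5,5] → .
  covered (2 px):
    . . . .
    . . . .
    . . . .
    . . . .
    . . . .
    . . . .
    . . . .
    . . . X
    . . . X
    . . . .
    . . . .
    . . . .

Answer: [[3,7],[3,8]]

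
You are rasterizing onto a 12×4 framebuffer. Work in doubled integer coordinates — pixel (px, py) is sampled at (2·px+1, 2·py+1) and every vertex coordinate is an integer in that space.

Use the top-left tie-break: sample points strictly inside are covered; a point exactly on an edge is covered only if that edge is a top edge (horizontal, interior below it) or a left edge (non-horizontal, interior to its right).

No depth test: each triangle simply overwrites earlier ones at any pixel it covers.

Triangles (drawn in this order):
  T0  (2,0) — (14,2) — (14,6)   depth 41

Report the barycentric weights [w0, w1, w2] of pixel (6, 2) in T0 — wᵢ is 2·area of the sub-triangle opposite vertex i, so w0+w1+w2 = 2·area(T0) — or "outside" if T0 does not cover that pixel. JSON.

T0:
  2·area = 48
  edge (2, 0)→(14, 2): d=(12,2) right/bottom  bias=-1
  edge (14, 2)→(14, 6): d=(0,4) right/bottom  bias=-1
  edge (14, 6)→(2, 0): d=(-12,-6) top-left  bias=+0
    (2,0)@(5, 1): e=[6,36,6] → X
    (3,0)@(7, 1): e=[2,28,18] → X
    (4,0)@(9, 1): e=[-2,20,30] → .
    (2,1)@(5, 3): e=[30,36,-18] → .
    (3,1)@(7, 3): e=[26,28,-6] → .
    (4,1)@(9, 3): e=[22,20,6] → X
    (5,1)@(11, 3): e=[18,12,18] → X
    (6,1)@(13, 3): e=[14,4,30] → X
    (7,1)@(15, 3): e=[10,-4,42] → .
    (4,2)@(9, 5): e=[46,20,-18] → .
    (5,2)@(11, 5): e=[42,12,-6] → .
    (6,2)@(13, 5): e=[38,4,6] → X
  covered (6 px):
    . . X X . . . . . . . .
    . . . . X X X . . . . .
    . . . . . . X . . . . .
    . . . . . . . . . . . .

Result: [4,6,38]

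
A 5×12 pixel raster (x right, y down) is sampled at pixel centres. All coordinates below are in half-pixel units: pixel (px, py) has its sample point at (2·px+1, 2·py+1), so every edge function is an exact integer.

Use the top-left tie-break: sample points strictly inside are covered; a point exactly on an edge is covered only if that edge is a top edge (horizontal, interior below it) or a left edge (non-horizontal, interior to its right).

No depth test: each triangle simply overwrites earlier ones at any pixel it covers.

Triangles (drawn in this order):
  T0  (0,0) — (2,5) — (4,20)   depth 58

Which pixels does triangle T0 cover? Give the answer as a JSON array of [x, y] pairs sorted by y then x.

T0:
  2·area = 20
  edge (0, 0)→(2, 5): d=(2,5) right/bottom  bias=-1
  edge (2, 5)→(4, 20): d=(2,15) right/bottom  bias=-1
  edge (4, 20)→(0, 0): d=(-4,-20) top-left  bias=+0
    (0,1)@(1, 3): e=[1,11,8] → X
    (1,1)@(3, 3): e=[-9,-19,48] → .
    (0,2)@(1, 5): e=[5,15,0] → X  [on edge]
    (1,2)@(3, 5): e=[-5,-15,40] → .
    (0,3)@(1, 7): e=[9,19,-8] → .
    (1,6)@(3, 13): e=[11,1,8] → X
    (2,6)@(5, 13): e=[1,-29,48] → .
    (1,7)@(3, 15): e=[15,5,0] → X  [on edge]
    (2,7)@(5, 15): e=[5,-25,40] → .
    (1,8)@(3, 17): e=[19,9,-8] → .
  covered (4 px):
    . . . . .
    X . . . .
    X . . . .
    . . . . .
    . . . . .
    . . . . .
    . X . . .
    . X . . .
    . . . . .
    . . . . .
    . . . . .
    . . . . .

Answer: [[0,1],[0,2],[1,6],[1,7]]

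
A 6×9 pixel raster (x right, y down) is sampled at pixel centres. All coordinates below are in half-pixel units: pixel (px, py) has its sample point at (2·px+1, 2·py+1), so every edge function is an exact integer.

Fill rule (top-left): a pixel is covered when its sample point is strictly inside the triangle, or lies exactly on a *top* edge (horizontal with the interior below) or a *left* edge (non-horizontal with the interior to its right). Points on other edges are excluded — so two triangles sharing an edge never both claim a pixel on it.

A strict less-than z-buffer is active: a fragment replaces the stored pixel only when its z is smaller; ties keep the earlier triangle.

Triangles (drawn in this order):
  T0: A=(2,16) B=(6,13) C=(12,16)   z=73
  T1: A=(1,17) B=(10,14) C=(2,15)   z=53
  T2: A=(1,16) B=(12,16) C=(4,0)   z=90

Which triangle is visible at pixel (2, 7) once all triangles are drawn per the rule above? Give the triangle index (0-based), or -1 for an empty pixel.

T0:
  2·area = 30
  edge (2, 16)→(6, 13): d=(4,-3) top-left  bias=+0
  edge (6, 13)→(12, 16): d=(6,3) right/bottom  bias=-1
  edge (12, 16)→(2, 16): d=(-10,0) right/bottom  bias=-1
    (2,7)@(5, 15): e=[5,15,10] → #
    (3,7)@(7, 15): e=[11,9,10] → #
    (4,7)@(9, 15): e=[17,3,10] → #
    (5,7)@(11, 15): e=[23,-3,10] → ·
    (2,8)@(5, 17): e=[13,27,-10] → ·
    (3,8)@(7, 17): e=[19,21,-10] → ·
    (4,8)@(9, 17): e=[25,15,-10] → ·
  covered (3 px):
    · · · · · ·
    · · · · · ·
    · · · · · ·
    · · · · · ·
    · · · · · ·
    · · · · · ·
    · · · · · ·
    · · # # # ·
    · · · · · ·
T1:
  2·area = 15  (B↔C swapped to make it positive)
  edge (1, 17)→(2, 15): d=(1,-2) top-left  bias=+0
  edge (2, 15)→(10, 14): d=(8,-1) top-left  bias=+0
  edge (10, 14)→(1, 17): d=(-9,3) right/bottom  bias=-1
    (4,0)@(9, 1): e=[0,-105,120] → ·  [on edge]
    (3,2)@(7, 5): e=[0,-75,90] → ·  [on edge]
    (2,4)@(5, 9): e=[0,-45,60] → ·  [on edge]
    (1,6)@(3, 13): e=[0,-15,30] → ·  [on edge]
    (1,7)@(3, 15): e=[2,1,12] → #
    (2,7)@(5, 15): e=[6,3,6] → #
    (3,7)@(7, 15): e=[10,5,0] → ·  [on edge]
    (0,8)@(1, 17): e=[0,15,0] → ·  [on edge]
    (1,8)@(3, 17): e=[4,17,-6] → ·
    (2,8)@(5, 17): e=[8,19,-12] → ·
  covered (2 px):
    · · · · · ·
    · · · · · ·
    · · · · · ·
    · · · · · ·
    · · · · · ·
    · · · · · ·
    · · · · · ·
    · # # · · ·
    · · · · · ·
T2:
  2·area = 176  (B↔C swapped to make it positive)
  edge (1, 16)→(4, 0): d=(3,-16) top-left  bias=+0
  edge (4, 0)→(12, 16): d=(8,16) right/bottom  bias=-1
  edge (12, 16)→(1, 16): d=(-11,0) right/bottom  bias=-1
    (2,1)@(5, 3): e=[25,8,143] → #
    (3,1)@(7, 3): e=[57,-24,143] → ·
    (2,2)@(5, 5): e=[31,24,121] → #
    (3,2)@(7, 5): e=[63,-8,121] → ·
    (1,3)@(3, 7): e=[5,72,99] → #
    (3,3)@(7, 7): e=[69,8,99] → #
    (4,3)@(9, 7): e=[101,-24,99] → ·
    (1,4)@(3, 9): e=[11,88,77] → #
    (4,4)@(9, 9): e=[107,-8,77] → ·
    (1,5)@(3, 11): e=[17,104,55] → #
    (4,5)@(9, 11): e=[113,8,55] → #
    (5,5)@(11, 11): e=[145,-24,55] → ·
  covered (21 px):
    · · · · · ·
    · · # · · ·
    · · # · · ·
    · # # # · ·
    · # # # · ·
    · # # # # ·
    · # # # # ·
    · # # # # #
    · · · · · ·

Z-buffer (winner per pixel, '.' = empty):
  . . . . . .
  . . 2 . . .
  . . 2 . . .
  . 2 2 2 . .
  . 2 2 2 . .
  . 2 2 2 2 .
  . 2 2 2 2 .
  . 1 1 0 0 2
  . . . . . .

Final: 1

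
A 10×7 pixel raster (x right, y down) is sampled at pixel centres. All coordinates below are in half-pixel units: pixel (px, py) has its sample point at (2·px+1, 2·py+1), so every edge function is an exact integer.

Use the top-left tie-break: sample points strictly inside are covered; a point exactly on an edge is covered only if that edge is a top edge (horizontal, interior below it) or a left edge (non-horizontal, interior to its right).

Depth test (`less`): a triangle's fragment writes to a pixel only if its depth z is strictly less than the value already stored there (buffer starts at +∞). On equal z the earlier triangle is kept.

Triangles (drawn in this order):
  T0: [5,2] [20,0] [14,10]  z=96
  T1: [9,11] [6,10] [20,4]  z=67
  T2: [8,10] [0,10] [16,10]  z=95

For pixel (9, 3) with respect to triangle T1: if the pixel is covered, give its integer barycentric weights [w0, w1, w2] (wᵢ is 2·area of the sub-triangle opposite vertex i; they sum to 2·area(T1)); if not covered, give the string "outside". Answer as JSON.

T0:
  2·area = 138
  edge (5, 2)→(20, 0): d=(15,-2) top-left  bias=+0
  edge (20, 0)→(14, 10): d=(-6,10) right/bottom  bias=-1
  edge (14, 10)→(5, 2): d=(-9,-8) top-left  bias=+0
    (6,0)@(13, 1): e=[1,64,73] → X
    (7,0)@(15, 1): e=[5,44,89] → X
    (8,0)@(17, 1): e=[9,24,105] → X
    (9,0)@(19, 1): e=[13,4,121] → X
    (3,1)@(7, 3): e=[19,112,7] → X
    (4,1)@(9, 3): e=[23,92,23] → X
    (5,1)@(11, 3): e=[27,72,39] → X
    (9,1)@(19, 3): e=[43,-8,103] → .
    (3,2)@(7, 5): e=[49,100,-11] → .
    (4,2)@(9, 5): e=[53,80,5] → X
    (8,2)@(17, 5): e=[69,0,69] → .  [on edge]
    (4,3)@(9, 7): e=[83,68,-13] → .
  covered (18 px):
    . . . . . . X X X X
    . . . X X X X X X .
    . . . . X X X X . .
    . . . . . X X X . .
    . . . . . . X . . .
    . . . . . . . . . .
    . . . . . . . . . .
T1:
  2·area = 32
  edge (9, 11)→(6, 10): d=(-3,-1) top-left  bias=+0
  edge (6, 10)→(20, 4): d=(14,-6) top-left  bias=+0
  edge (20, 4)→(9, 11): d=(-11,7) right/bottom  bias=-1
    (6,3)@(13, 7): e=[16,0,16] → X  [on edge]
    (7,3)@(15, 7): e=[18,12,2] → X
    (8,3)@(17, 7): e=[20,24,-12] → .
    (1,4)@(3, 9): e=[0,-32,64] → .  [on edge]
    (4,4)@(9, 9): e=[6,4,22] → X
    (5,4)@(11, 9): e=[8,16,8] → X
    (6,4)@(13, 9): e=[10,28,-6] → .
    (7,4)@(15, 9): e=[12,40,-20] → .
    (4,5)@(9, 11): e=[0,32,0] → .  [on edge]
    (5,5)@(11, 11): e=[2,44,-14] → .
    (7,6)@(15, 13): e=[0,96,-64] → .  [on edge]
  covered (4 px):
    . . . . . . . . . .
    . . . . . . . . . .
    . . . . . . . . . .
    . . . . . . X X . .
    . . . . X X . . . .
    . . . . . . . . . .
    . . . . . . . . . .
T2:
  degenerate (2·area = 0) — covers nothing

Answer: "outside"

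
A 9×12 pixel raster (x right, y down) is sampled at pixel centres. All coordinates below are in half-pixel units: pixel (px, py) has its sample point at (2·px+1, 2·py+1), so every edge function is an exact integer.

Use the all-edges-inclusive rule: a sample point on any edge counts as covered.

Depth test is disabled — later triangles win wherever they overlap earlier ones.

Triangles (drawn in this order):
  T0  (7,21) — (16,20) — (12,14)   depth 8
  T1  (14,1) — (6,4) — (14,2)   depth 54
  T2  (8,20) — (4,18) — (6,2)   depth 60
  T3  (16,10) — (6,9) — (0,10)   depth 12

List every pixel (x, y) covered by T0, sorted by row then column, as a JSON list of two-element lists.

T0:
  2·area = 58  (B↔C swapped to make it positive)
  edge (7, 21)→(12, 14): d=(5,-7) inclusive
  edge (12, 14)→(16, 20): d=(4,6) inclusive
  edge (16, 20)→(7, 21): d=(-9,1) inclusive
    (8,3)@(17, 7): e=[0,-58,116] → ·  [on edge]
    (5,8)@(11, 17): e=[8,18,32] → █
    (6,8)@(13, 17): e=[22,6,30] → █
    (7,8)@(15, 17): e=[36,-6,28] → ·
    (4,9)@(9, 19): e=[4,38,16] → █
    (7,9)@(15, 19): e=[46,2,10] → █
    (8,9)@(17, 19): e=[60,-10,8] → ·
    (3,10)@(7, 21): e=[0,58,0] → █  [on edge]
    (4,10)@(9, 21): e=[14,46,-2] → ·
    (5,10)@(11, 21): e=[28,34,-4] → ·
    (6,10)@(13, 21): e=[42,22,-6] → ·
    (7,10)@(15, 21): e=[56,10,-8] → ·
  covered (7 px):
    · · · · · · · · ·
    · · · · · · · · ·
    · · · · · · · · ·
    · · · · · · · · ·
    · · · · · · · · ·
    · · · · · · · · ·
    · · · · · · · · ·
    · · · · · · · · ·
    · · · · · █ █ · ·
    · · · · █ █ █ █ ·
    · · · █ · · · · ·
    · · · · · · · · ·
T1:
  2·area = 8  (B↔C swapped to make it positive)
  edge (14, 1)→(14, 2): d=(0,1) inclusive
  edge (14, 2)→(6, 4): d=(-8,2) inclusive
  edge (6, 4)→(14, 1): d=(8,-3) inclusive
    (4,1)@(9, 3): e=[5,2,1] → █
    (5,1)@(11, 3): e=[3,-2,7] → ·
    (4,2)@(9, 5): e=[5,-14,17] → ·
  covered (1 px):
    · · · · · · · · ·
    · · · · █ · · · ·
    · · · · · · · · ·
    · · · · · · · · ·
    · · · · · · · · ·
    · · · · · · · · ·
    · · · · · · · · ·
    · · · · · · · · ·
    · · · · · · · · ·
    · · · · · · · · ·
    · · · · · · · · ·
    · · · · · · · · ·
T2:
  2·area = 68
  edge (8, 20)→(4, 18): d=(-4,-2) inclusive
  edge (4, 18)→(6, 2): d=(2,-16) inclusive
  edge (6, 2)→(8, 20): d=(2,18) inclusive
    (2,5)@(5, 11): e=[30,2,36] → █
    (3,5)@(7, 11): e=[34,34,0] → █  [on edge]
    (4,5)@(9, 11): e=[38,66,-36] → ·
    (2,6)@(5, 13): e=[22,6,40] → █
    (4,6)@(9, 13): e=[30,70,-32] → ·
    (2,7)@(5, 15): e=[14,10,44] → █
    (4,7)@(9, 15): e=[22,74,-28] → ·
    (2,8)@(5, 17): e=[6,14,48] → █
    (4,8)@(9, 17): e=[14,78,-24] → ·
    (2,9)@(5, 19): e=[-2,18,52] → ·
    (3,9)@(7, 19): e=[2,50,16] → █
    (4,9)@(9, 19): e=[6,82,-20] → ·
  covered (9 px):
    · · · · · · · · ·
    · · · · · · · · ·
    · · · · · · · · ·
    · · · · · · · · ·
    · · · · · · · · ·
    · · █ █ · · · · ·
    · · █ █ · · · · ·
    · · █ █ · · · · ·
    · · █ █ · · · · ·
    · · · █ · · · · ·
    · · · · · · · · ·
    · · · · · · · · ·
T3:
  2·area = 16  (B↔C swapped to make it positive)
  edge (16, 10)→(0, 10): d=(-16,0) inclusive
  edge (0, 10)→(6, 9): d=(6,-1) inclusive
  edge (6, 9)→(16, 10): d=(10,1) inclusive
  covered (0 px):
    · · · · · · · · ·
    · · · · · · · · ·
    · · · · · · · · ·
    · · · · · · · · ·
    · · · · · · · · ·
    · · · · · · · · ·
    · · · · · · · · ·
    · · · · · · · · ·
    · · · · · · · · ·
    · · · · · · · · ·
    · · · · · · · · ·
    · · · · · · · · ·

Final: [[5,8],[6,8],[4,9],[5,9],[6,9],[7,9],[3,10]]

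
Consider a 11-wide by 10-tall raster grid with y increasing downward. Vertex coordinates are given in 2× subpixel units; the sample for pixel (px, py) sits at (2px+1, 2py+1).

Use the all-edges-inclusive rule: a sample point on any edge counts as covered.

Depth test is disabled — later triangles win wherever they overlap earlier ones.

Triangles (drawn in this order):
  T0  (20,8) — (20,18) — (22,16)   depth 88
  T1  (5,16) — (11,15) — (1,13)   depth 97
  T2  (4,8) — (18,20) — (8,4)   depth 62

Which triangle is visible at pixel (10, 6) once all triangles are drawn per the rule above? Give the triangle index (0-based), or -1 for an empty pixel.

T0:
  2·area = 20  (B↔C swapped to make it positive)
  edge (20, 8)→(22, 16): d=(2,8) inclusive
  edge (22, 16)→(20, 18): d=(-2,2) inclusive
  edge (20, 18)→(20, 8): d=(0,-10) inclusive
    (10,6)@(21, 13): e=[2,8,10] → X
    (10,7)@(21, 15): e=[6,4,10] → X
    (10,8)@(21, 17): e=[10,0,10] → X  [on edge]
    (9,9)@(19, 19): e=[30,0,-10] → .  [on edge]
    (10,9)@(21, 19): e=[14,-4,10] → .
  covered (3 px):
    . . . . . . . . . . .
    . . . . . . . . . . .
    . . . . . . . . . . .
    . . . . . . . . . . .
    . . . . . . . . . . .
    . . . . . . . . . . .
    . . . . . . . . . . X
    . . . . . . . . . . X
    . . . . . . . . . . X
    . . . . . . . . . . .
T1:
  2·area = 22  (B↔C swapped to make it positive)
  edge (5, 16)→(1, 13): d=(-4,-3) inclusive
  edge (1, 13)→(11, 15): d=(10,2) inclusive
  edge (11, 15)→(5, 16): d=(-6,1) inclusive
    (0,6)@(1, 13): e=[0,0,22] → X  [on edge]
    (1,6)@(3, 13): e=[6,-4,20] → .
    (0,7)@(1, 15): e=[-8,20,10] → .
    (2,7)@(5, 15): e=[4,12,6] → X
    (3,7)@(7, 15): e=[10,8,4] → X
    (4,7)@(9, 15): e=[16,4,2] → X
    (5,7)@(11, 15): e=[22,0,0] → X  [on edge]
    (6,7)@(13, 15): e=[28,-4,-2] → .
    (2,8)@(5, 17): e=[-4,32,-6] → .
    (3,8)@(7, 17): e=[2,28,-8] → .
    (4,8)@(9, 17): e=[8,24,-10] → .
    (5,8)@(11, 17): e=[14,20,-12] → .
    (10,8)@(21, 17): e=[44,0,-22] → .  [on edge]
    (4,9)@(9, 19): e=[0,44,-22] → .  [on edge]
  covered (5 px):
    . . . . . . . . . . .
    . . . . . . . . . . .
    . . . . . . . . . . .
    . . . . . . . . . . .
    . . . . . . . . . . .
    . . . . . . . . . . .
    X . . . . . . . . . .
    . . X X X X . . . . .
    . . . . . . . . . . .
    . . . . . . . . . . .
T2:
  2·area = 104  (B↔C swapped to make it positive)
  edge (4, 8)→(8, 4): d=(4,-4) inclusive
  edge (8, 4)→(18, 20): d=(10,16) inclusive
  edge (18, 20)→(4, 8): d=(-14,-12) inclusive
    (5,0)@(11, 1): e=[0,-78,182] → .  [on edge]
    (4,1)@(9, 3): e=[0,-26,130] → .  [on edge]
    (3,2)@(7, 5): e=[0,26,78] → X  [on edge]
    (4,2)@(9, 5): e=[8,-6,102] → .
    (2,3)@(5, 7): e=[0,78,26] → X  [on edge]
    (4,3)@(9, 7): e=[16,14,74] → X
    (5,3)@(11, 7): e=[24,-18,98] → .
    (1,4)@(3, 9): e=[0,130,-26] → .  [on edge]
    (2,4)@(5, 9): e=[8,98,-2] → .
    (3,4)@(7, 9): e=[16,66,22] → X
    (5,4)@(11, 9): e=[32,2,70] → X
    (6,4)@(13, 9): e=[40,-30,94] → .
    (0,5)@(1, 11): e=[0,182,-78] → .  [on edge]
  covered (14 px):
    . . . . . . . . . . .
    . . . . . . . . . . .
    . . . X . . . . . . .
    . . X X X . . . . . .
    . . . X X X . . . . .
    . . . . X X . . . . .
    . . . . . X X . . . .
    . . . . . . X . . . .
    . . . . . . . X . . .
    . . . . . . . . X . .

Z-buffer (winner per pixel, '.' = empty):
  . . . . . . . . . . .
  . . . . . . . . . . .
  . . . 2 . . . . . . .
  . . 2 2 2 . . . . . .
  . . . 2 2 2 . . . . .
  . . . . 2 2 . . . . .
  1 . . . . 2 2 . . . 0
  . . 1 1 1 1 2 . . . 0
  . . . . . . . 2 . . 0
  . . . . . . . . 2 . .

Result: 0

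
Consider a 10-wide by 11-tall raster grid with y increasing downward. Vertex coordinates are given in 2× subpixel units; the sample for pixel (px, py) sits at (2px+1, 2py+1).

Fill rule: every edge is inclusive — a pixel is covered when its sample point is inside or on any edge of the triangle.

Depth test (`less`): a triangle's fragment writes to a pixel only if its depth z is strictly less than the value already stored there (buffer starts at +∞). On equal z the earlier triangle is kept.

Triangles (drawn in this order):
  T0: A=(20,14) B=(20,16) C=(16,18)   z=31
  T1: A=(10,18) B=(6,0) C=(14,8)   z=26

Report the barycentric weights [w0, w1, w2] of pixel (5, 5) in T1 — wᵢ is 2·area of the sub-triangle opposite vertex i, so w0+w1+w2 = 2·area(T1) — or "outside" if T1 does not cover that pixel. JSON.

T0:
  2·area = 8
  edge (20, 14)→(20, 16): d=(0,2) inclusive
  edge (20, 16)→(16, 18): d=(-4,2) inclusive
  edge (16, 18)→(20, 14): d=(4,-4) inclusive
    (9,7)@(19, 15): e=[2,6,0] → X  [on edge]
    (8,8)@(17, 17): e=[6,2,0] → X  [on edge]
    (9,8)@(19, 17): e=[2,-2,8] → .
    (7,9)@(15, 19): e=[10,-2,0] → .  [on edge]
    (8,9)@(17, 19): e=[6,-6,8] → .
    (6,10)@(13, 21): e=[14,-6,0] → .  [on edge]
  covered (2 px):
    . . . . . . . . . .
    . . . . . . . . . .
    . . . . . . . . . .
    . . . . . . . . . .
    . . . . . . . . . .
    . . . . . . . . . .
    . . . . . . . . . .
    . . . . . . . . . X
    . . . . . . . . X .
    . . . . . . . . . .
    . . . . . . . . . .
T1:
  2·area = 112
  edge (10, 18)→(6, 0): d=(-4,-18) inclusive
  edge (6, 0)→(14, 8): d=(8,8) inclusive
  edge (14, 8)→(10, 18): d=(-4,10) inclusive
    (3,0)@(7, 1): e=[14,0,98] → X  [on edge]
    (4,0)@(9, 1): e=[50,-16,78] → .
    (3,1)@(7, 3): e=[6,16,90] → X
    (4,1)@(9, 3): e=[42,0,70] → X  [on edge]
    (5,1)@(11, 3): e=[78,-16,50] → .
    (3,2)@(7, 5): e=[-2,32,82] → .
    (4,2)@(9, 5): e=[34,16,62] → X
    (5,2)@(11, 5): e=[70,0,42] → X  [on edge]
    (6,2)@(13, 5): e=[106,-16,22] → .
    (4,3)@(9, 7): e=[26,32,54] → X
    (6,3)@(13, 7): e=[98,0,14] → X  [on edge]
    (7,3)@(15, 7): e=[134,-16,-6] → .
    (7,4)@(15, 9): e=[126,0,-14] → .  [on edge]
    (8,5)@(17, 11): e=[154,0,-42] → .  [on edge]
    (9,6)@(19, 13): e=[182,0,-70] → .  [on edge]
  covered (16 px):
    . . . X . . . . . .
    . . . X X . . . . .
    . . . . X X . . . .
    . . . . X X X . . .
    . . . . X X X . . .
    . . . . X X . . . .
    . . . . X X . . . .
    . . . . . X . . . .
    . . . . . . . . . .
    . . . . . . . . . .
    . . . . . . . . . .

Final: [48,18,46]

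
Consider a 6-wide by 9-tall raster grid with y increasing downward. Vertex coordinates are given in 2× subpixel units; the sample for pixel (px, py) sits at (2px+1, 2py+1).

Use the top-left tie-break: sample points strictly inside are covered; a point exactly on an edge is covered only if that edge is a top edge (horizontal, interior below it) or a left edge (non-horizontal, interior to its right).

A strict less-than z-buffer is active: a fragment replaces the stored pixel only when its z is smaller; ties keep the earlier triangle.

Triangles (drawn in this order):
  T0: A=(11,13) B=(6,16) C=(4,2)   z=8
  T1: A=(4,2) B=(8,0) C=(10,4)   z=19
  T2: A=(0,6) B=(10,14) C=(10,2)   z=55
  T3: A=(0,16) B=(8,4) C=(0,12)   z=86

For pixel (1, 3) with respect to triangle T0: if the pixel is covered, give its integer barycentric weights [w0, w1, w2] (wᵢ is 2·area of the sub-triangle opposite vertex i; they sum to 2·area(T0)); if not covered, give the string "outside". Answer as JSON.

T0:
  2·area = 76
  edge (11, 13)→(6, 16): d=(-5,3) right/bottom  bias=-1
  edge (6, 16)→(4, 2): d=(-2,-14) top-left  bias=+0
  edge (4, 2)→(11, 13): d=(7,11) right/bottom  bias=-1
    (2,2)@(5, 5): e=[58,8,10] → #
    (3,2)@(7, 5): e=[52,36,-12] → ·
    (2,3)@(5, 7): e=[48,4,24] → #
    (3,3)@(7, 7): e=[42,32,2] → #
    (4,3)@(9, 7): e=[36,60,-20] → ·
    (2,4)@(5, 9): e=[38,0,38] → #  [on edge]
    (4,4)@(9, 9): e=[26,56,-6] → ·
    (2,5)@(5, 11): e=[28,-4,52] → ·
    (3,5)@(7, 11): e=[22,24,30] → #
    (4,5)@(9, 11): e=[16,52,8] → #
    (5,5)@(11, 11): e=[10,80,-14] → ·
    (3,6)@(7, 13): e=[12,20,44] → #
    (5,6)@(11, 13): e=[0,76,0] → ·  [on edge]
  covered (10 px):
    · · · · · ·
    · · · · · ·
    · · # · · ·
    · · # # · ·
    · · # # · ·
    · · · # # ·
    · · · # # ·
    · · · # · ·
    · · · · · ·
T1:
  2·area = 20
  edge (4, 2)→(8, 0): d=(4,-2) top-left  bias=+0
  edge (8, 0)→(10, 4): d=(2,4) right/bottom  bias=-1
  edge (10, 4)→(4, 2): d=(-6,-2) top-left  bias=+0
    (0,0)@(1, 1): e=[-10,30,0] → ·  [on edge]
    (3,0)@(7, 1): e=[2,6,12] → #
    (4,0)@(9, 1): e=[6,-2,16] → ·
    (3,1)@(7, 3): e=[10,10,0] → #  [on edge]
    (4,1)@(9, 3): e=[14,2,4] → #
    (5,1)@(11, 3): e=[18,-6,8] → ·
    (3,2)@(7, 5): e=[18,14,-12] → ·
    (4,2)@(9, 5): e=[22,6,-8] → ·
  covered (3 px):
    · · · # · ·
    · · · # # ·
    · · · · · ·
    · · · · · ·
    · · · · · ·
    · · · · · ·
    · · · · · ·
    · · · · · ·
    · · · · · ·
T2:
  2·area = 120  (B↔C swapped to make it positive)
  edge (0, 6)→(10, 2): d=(10,-4) top-left  bias=+0
  edge (10, 2)→(10, 14): d=(0,12) right/bottom  bias=-1
  edge (10, 14)→(0, 6): d=(-10,-8) top-left  bias=+0
    (4,1)@(9, 3): e=[6,12,102] → #
    (5,1)@(11, 3): e=[14,-12,118] → ·
    (1,2)@(3, 5): e=[2,84,34] → #
    (2,2)@(5, 5): e=[10,60,50] → #
    (3,2)@(7, 5): e=[18,36,66] → #
    (5,2)@(11, 5): e=[34,-12,98] → ·
    (1,3)@(3, 7): e=[22,84,14] → #
    (5,3)@(11, 7): e=[54,-12,78] → ·
    (1,4)@(3, 9): e=[42,84,-6] → ·
    (2,4)@(5, 9): e=[50,60,10] → #
    (5,4)@(11, 9): e=[74,-12,58] → ·
    (2,5)@(5, 11): e=[70,60,-10] → ·
  covered (15 px):
    · · · · · ·
    · · · · # ·
    · # # # # ·
    · # # # # ·
    · · # # # ·
    · · · # # ·
    · · · · # ·
    · · · · · ·
    · · · · · ·
T3:
  2·area = 32  (B↔C swapped to make it positive)
  edge (0, 16)→(0, 12): d=(0,-4) top-left  bias=+0
  edge (0, 12)→(8, 4): d=(8,-8) top-left  bias=+0
  edge (8, 4)→(0, 16): d=(-8,12) right/bottom  bias=-1
    (5,0)@(11, 1): e=[44,0,-12] → ·  [on edge]
    (4,1)@(9, 3): e=[36,0,-4] → ·  [on edge]
    (3,2)@(7, 5): e=[28,0,4] → #  [on edge]
    (4,2)@(9, 5): e=[36,16,-20] → ·
    (2,3)@(5, 7): e=[20,0,12] → #  [on edge]
    (3,3)@(7, 7): e=[28,16,-12] → ·
    (1,4)@(3, 9): e=[12,0,20] → #  [on edge]
    (2,4)@(5, 9): e=[20,16,-4] → ·
    (0,5)@(1, 11): e=[4,0,28] → #  [on edge]
    (2,5)@(5, 11): e=[20,32,-20] → ·
    (0,6)@(1, 13): e=[4,16,12] → #
    (1,6)@(3, 13): e=[12,32,-12] → ·
  covered (6 px):
    · · · · · ·
    · · · · · ·
    · · · # · ·
    · · # · · ·
    · # · · · ·
    # # · · · ·
    # · · · · ·
    · · · · · ·
    · · · · · ·

Result: "outside"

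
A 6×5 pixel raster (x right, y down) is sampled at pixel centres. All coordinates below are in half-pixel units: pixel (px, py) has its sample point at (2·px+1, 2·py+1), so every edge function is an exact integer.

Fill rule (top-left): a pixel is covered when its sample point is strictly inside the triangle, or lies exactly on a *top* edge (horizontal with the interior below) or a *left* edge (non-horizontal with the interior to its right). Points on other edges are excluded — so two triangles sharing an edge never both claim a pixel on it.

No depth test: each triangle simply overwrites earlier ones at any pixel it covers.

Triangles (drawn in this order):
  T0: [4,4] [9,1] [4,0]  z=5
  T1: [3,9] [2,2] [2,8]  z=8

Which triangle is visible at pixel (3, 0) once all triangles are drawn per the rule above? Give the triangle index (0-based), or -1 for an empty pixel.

T0:
  2·area = 20  (B↔C swapped to make it positive)
  edge (4, 4)→(4, 0): d=(0,-4) top-left  bias=+0
  edge (4, 0)→(9, 1): d=(5,1) right/bottom  bias=-1
  edge (9, 1)→(4, 4): d=(-5,3) right/bottom  bias=-1
    (2,0)@(5, 1): e=[4,4,12] → #
    (3,0)@(7, 1): e=[12,2,6] → #
    (4,0)@(9, 1): e=[20,0,0] → ·  [on edge]
    (2,1)@(5, 3): e=[4,14,2] → #
    (3,1)@(7, 3): e=[12,12,-4] → ·
    (2,2)@(5, 5): e=[4,24,-8] → ·
  covered (3 px):
    · · # # · ·
    · · # · · ·
    · · · · · ·
    · · · · · ·
    · · · · · ·
T1:
  2·area = 6  (B↔C swapped to make it positive)
  edge (3, 9)→(2, 8): d=(-1,-1) top-left  bias=+0
  edge (2, 8)→(2, 2): d=(0,-6) top-left  bias=+0
  edge (2, 2)→(3, 9): d=(1,7) right/bottom  bias=-1
    (0,3)@(1, 7): e=[0,-6,12] → ·  [on edge]
    (1,4)@(3, 9): e=[0,6,0] → ·  [on edge]
  covered (0 px):
    · · · · · ·
    · · · · · ·
    · · · · · ·
    · · · · · ·
    · · · · · ·

Z-buffer (winner per pixel, '.' = empty):
  . . 0 0 . .
  . . 0 . . .
  . . . . . .
  . . . . . .
  . . . . . .

Result: 0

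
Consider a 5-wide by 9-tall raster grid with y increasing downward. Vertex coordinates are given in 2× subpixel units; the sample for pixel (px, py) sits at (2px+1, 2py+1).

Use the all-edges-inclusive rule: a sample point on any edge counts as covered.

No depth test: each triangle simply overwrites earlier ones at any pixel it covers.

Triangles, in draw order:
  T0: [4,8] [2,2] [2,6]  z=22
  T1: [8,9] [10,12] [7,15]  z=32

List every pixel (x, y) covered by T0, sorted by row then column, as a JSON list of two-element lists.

T0:
  2·area = 8  (B↔C swapped to make it positive)
  edge (4, 8)→(2, 6): d=(-2,-2) inclusive
  edge (2, 6)→(2, 2): d=(0,-4) inclusive
  edge (2, 2)→(4, 8): d=(2,6) inclusive
    (0,2)@(1, 5): e=[0,-4,12] → ·  [on edge]
    (1,2)@(3, 5): e=[4,4,0] → █  [on edge]
    (2,2)@(5, 5): e=[8,12,-12] → ·
    (1,3)@(3, 7): e=[0,4,4] → █  [on edge]
    (2,3)@(5, 7): e=[4,12,-8] → ·
    (1,4)@(3, 9): e=[-4,4,8] → ·
    (2,4)@(5, 9): e=[0,12,-4] → ·  [on edge]
    (2,5)@(5, 11): e=[-4,12,0] → ·  [on edge]
    (3,5)@(7, 11): e=[0,20,-12] → ·  [on edge]
    (4,6)@(9, 13): e=[0,28,-20] → ·  [on edge]
    (3,8)@(7, 17): e=[-12,20,0] → ·  [on edge]
  covered (2 px):
    · · · · ·
    · · · · ·
    · █ · · ·
    · █ · · ·
    · · · · ·
    · · · · ·
    · · · · ·
    · · · · ·
    · · · · ·
T1:
  2·area = 15
  edge (8, 9)→(10, 12): d=(2,3) inclusive
  edge (10, 12)→(7, 15): d=(-3,3) inclusive
  edge (7, 15)→(8, 9): d=(1,-6) inclusive
    (4,1)@(9, 3): e=[-15,30,0] → ·  [on edge]
    (4,5)@(9, 11): e=[1,6,8] → █
    (4,6)@(9, 13): e=[5,0,10] → █  [on edge]
    (3,7)@(7, 15): e=[15,0,0] → █  [on edge]
    (4,7)@(9, 15): e=[9,-6,12] → ·
    (2,8)@(5, 17): e=[25,0,-10] → ·  [on edge]
    (3,8)@(7, 17): e=[19,-6,2] → ·
  covered (3 px):
    · · · · ·
    · · · · ·
    · · · · ·
    · · · · ·
    · · · · ·
    · · · · █
    · · · · █
    · · · █ ·
    · · · · ·

Final: [[1,2],[1,3]]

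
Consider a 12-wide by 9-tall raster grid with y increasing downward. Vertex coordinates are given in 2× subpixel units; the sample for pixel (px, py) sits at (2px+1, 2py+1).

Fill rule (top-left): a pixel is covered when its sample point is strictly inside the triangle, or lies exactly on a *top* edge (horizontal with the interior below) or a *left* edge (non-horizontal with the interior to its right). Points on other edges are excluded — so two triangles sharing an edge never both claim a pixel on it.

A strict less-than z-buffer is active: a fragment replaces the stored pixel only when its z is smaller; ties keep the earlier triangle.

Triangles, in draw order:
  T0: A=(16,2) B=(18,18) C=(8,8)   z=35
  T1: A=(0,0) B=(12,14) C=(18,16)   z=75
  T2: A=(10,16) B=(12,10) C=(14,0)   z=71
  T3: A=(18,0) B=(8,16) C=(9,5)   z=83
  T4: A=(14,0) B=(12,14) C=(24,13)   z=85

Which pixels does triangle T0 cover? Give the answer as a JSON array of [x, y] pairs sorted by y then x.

T0:
  2·area = 140
  edge (16, 2)→(18, 18): d=(2,16) right/bottom  bias=-1
  edge (18, 18)→(8, 8): d=(-10,-10) top-left  bias=+0
  edge (8, 8)→(16, 2): d=(8,-6) top-left  bias=+0
    (0,0)@(1, 1): e=[238,0,-98] → ·  [on edge]
    (1,1)@(3, 3): e=[210,0,-70] → ·  [on edge]
    (7,1)@(15, 3): e=[18,120,2] → █
    (8,1)@(17, 3): e=[-14,140,14] → ·
    (2,2)@(5, 5): e=[182,0,-42] → ·  [on edge]
    (6,2)@(13, 5): e=[54,80,6] → █
    (8,2)@(17, 5): e=[-10,120,30] → ·
    (3,3)@(7, 7): e=[154,0,-14] → ·  [on edge]
    (5,3)@(11, 7): e=[90,40,10] → █
    (8,3)@(17, 7): e=[-6,100,46] → ·
    (4,4)@(9, 9): e=[126,0,14] → █  [on edge]
    (8,4)@(17, 9): e=[-2,80,62] → ·
    (5,5)@(11, 11): e=[98,0,42] → █  [on edge]
    (6,6)@(13, 13): e=[70,0,70] → █  [on edge]
    (7,7)@(15, 15): e=[42,0,98] → █  [on edge]
    (8,8)@(17, 17): e=[14,0,126] → █  [on edge]
  covered (20 px):
    · · · · · · · · · · · ·
    · · · · · · · █ · · · ·
    · · · · · · █ █ · · · ·
    · · · · · █ █ █ · · · ·
    · · · · █ █ █ █ · · · ·
    · · · · · █ █ █ █ · · ·
    · · · · · · █ █ █ · · ·
    · · · · · · · █ █ · · ·
    · · · · · · · · █ · · ·
T1:
  2·area = 60  (B↔C swapped to make it positive)
  edge (0, 0)→(18, 16): d=(18,16) right/bottom  bias=-1
  edge (18, 16)→(12, 14): d=(-6,-2) top-left  bias=+0
  edge (12, 14)→(0, 0): d=(-12,-14) top-left  bias=+0
    (0,0)@(1, 1): e=[2,56,2] → █
    (1,0)@(3, 1): e=[-30,60,30] → ·
    (0,1)@(1, 3): e=[38,44,-22] → ·
    (1,1)@(3, 3): e=[6,48,6] → █
    (2,1)@(5, 3): e=[-26,52,34] → ·
    (1,2)@(3, 5): e=[42,36,-18] → ·
    (2,2)@(5, 5): e=[10,40,10] → █
    (3,2)@(7, 5): e=[-22,44,38] → ·
    (2,3)@(5, 7): e=[46,28,-14] → ·
    (3,3)@(7, 7): e=[14,32,14] → █
    (4,3)@(9, 7): e=[-18,36,42] → ·
    (3,4)@(7, 9): e=[50,20,-10] → ·
    (1,5)@(3, 11): e=[150,0,-90] → ·  [on edge]
    (4,6)@(9, 13): e=[90,0,-30] → ·  [on edge]
    (7,7)@(15, 15): e=[30,0,30] → █  [on edge]
    (10,8)@(21, 17): e=[-30,0,90] → ·  [on edge]
  covered (8 px):
    █ · · · · · · · · · · ·
    · █ · · · · · · · · · ·
    · · █ · · · · · · · · ·
    · · · █ · · · · · · · ·
    · · · · █ · · · · · · ·
    · · · · · █ · · · · · ·
    · · · · · · █ · · · · ·
    · · · · · · · █ · · · ·
    · · · · · · · · · · · ·
T2:
  2·area = 8  (B↔C swapped to make it positive)
  edge (10, 16)→(14, 0): d=(4,-16) top-left  bias=+0
  edge (14, 0)→(12, 10): d=(-2,10) right/bottom  bias=-1
  edge (12, 10)→(10, 16): d=(-2,6) right/bottom  bias=-1
    (7,0)@(15, 1): e=[20,-12,0] → ·  [on edge]
    (6,2)@(13, 5): e=[4,0,4] → ·  [on edge]
    (6,3)@(13, 7): e=[12,-4,0] → ·  [on edge]
    (5,6)@(11, 13): e=[4,4,0] → ·  [on edge]
    (5,7)@(11, 15): e=[12,0,-4] → ·  [on edge]
  covered (0 px):
    · · · · · · · · · · · ·
    · · · · · · · · · · · ·
    · · · · · · · · · · · ·
    · · · · · · · · · · · ·
    · · · · · · · · · · · ·
    · · · · · · · · · · · ·
    · · · · · · · · · · · ·
    · · · · · · · · · · · ·
    · · · · · · · · · · · ·
T3:
  2·area = 94
  edge (18, 0)→(8, 16): d=(-10,16) right/bottom  bias=-1
  edge (8, 16)→(9, 5): d=(1,-11) top-left  bias=+0
  edge (9, 5)→(18, 0): d=(9,-5) top-left  bias=+0
    (8,0)@(17, 1): e=[6,84,4] → █
    (9,0)@(19, 1): e=[-26,106,14] → ·
    (6,1)@(13, 3): e=[50,42,2] → █
    (7,1)@(15, 3): e=[18,64,12] → █
    (8,1)@(17, 3): e=[-14,86,22] → ·
    (4,2)@(9, 5): e=[94,0,0] → █  [on edge]
    (5,2)@(11, 5): e=[62,22,10] → █
    (7,2)@(15, 5): e=[-2,66,30] → ·
    (4,3)@(9, 7): e=[74,2,18] → █
    (7,3)@(15, 7): e=[-22,68,48] → ·
    (4,4)@(9, 9): e=[54,4,36] → █
    (6,4)@(13, 9): e=[-10,48,56] → ·
  covered (14 px):
    · · · · · · · · █ · · ·
    · · · · · · █ █ · · · ·
    · · · · █ █ █ · · · · ·
    · · · · █ █ █ · · · · ·
    · · · · █ █ · · · · · ·
    · · · · █ █ · · · · · ·
    · · · · █ · · · · · · ·
    · · · · · · · · · · · ·
    · · · · · · · · · · · ·
T4:
  2·area = 166  (B↔C swapped to make it positive)
  edge (14, 0)→(24, 13): d=(10,13) right/bottom  bias=-1
  edge (24, 13)→(12, 14): d=(-12,1) right/bottom  bias=-1
  edge (12, 14)→(14, 0): d=(2,-14) top-left  bias=+0
    (7,1)@(15, 3): e=[17,129,20] → █
    (8,1)@(17, 3): e=[-9,127,48] → ·
    (7,2)@(15, 5): e=[37,105,24] → █
    (8,2)@(17, 5): e=[11,103,52] → █
    (9,2)@(19, 5): e=[-15,101,80] → ·
    (6,3)@(13, 7): e=[83,83,0] → █  [on edge]
    (9,3)@(19, 7): e=[5,77,84] → █
    (10,3)@(21, 7): e=[-21,75,112] → ·
    (6,4)@(13, 9): e=[103,59,4] → █
    (10,4)@(21, 9): e=[-1,51,116] → ·
    (6,5)@(13, 11): e=[123,35,8] → █
    (10,5)@(21, 11): e=[19,27,120] → █
  covered (22 px):
    · · · · · · · · · · · ·
    · · · · · · · █ · · · ·
    · · · · · · · █ █ · · ·
    · · · · · · █ █ █ █ · ·
    · · · · · · █ █ █ █ · ·
    · · · · · · █ █ █ █ █ ·
    · · · · · · █ █ █ █ █ █
    · · · · · · · · · · · ·
    · · · · · · · · · · · ·

Result: [[7,1],[6,2],[7,2],[5,3],[6,3],[7,3],[4,4],[5,4],[6,4],[7,4],[5,5],[6,5],[7,5],[8,5],[6,6],[7,6],[8,6],[7,7],[8,7],[8,8]]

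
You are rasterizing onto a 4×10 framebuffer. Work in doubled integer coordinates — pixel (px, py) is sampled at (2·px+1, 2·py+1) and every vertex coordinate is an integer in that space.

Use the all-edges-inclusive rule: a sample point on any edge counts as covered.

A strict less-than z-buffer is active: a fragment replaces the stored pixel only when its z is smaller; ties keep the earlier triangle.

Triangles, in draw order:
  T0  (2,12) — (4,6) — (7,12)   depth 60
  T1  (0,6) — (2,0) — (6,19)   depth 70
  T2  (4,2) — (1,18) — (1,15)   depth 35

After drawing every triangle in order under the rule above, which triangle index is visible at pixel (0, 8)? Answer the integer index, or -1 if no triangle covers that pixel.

T0:
  2·area = 30
  edge (2, 12)→(4, 6): d=(2,-6) inclusive
  edge (4, 6)→(7, 12): d=(3,6) inclusive
  edge (7, 12)→(2, 12): d=(-5,0) inclusive
    (2,1)@(5, 3): e=[0,-15,45] → .  [on edge]
    (1,4)@(3, 9): e=[0,15,15] → X  [on edge]
    (2,4)@(5, 9): e=[12,3,15] → X
    (3,4)@(7, 9): e=[24,-9,15] → .
    (1,5)@(3, 11): e=[4,21,5] → X
    (3,5)@(7, 11): e=[28,-3,5] → .
    (1,6)@(3, 13): e=[8,27,-5] → .
    (2,6)@(5, 13): e=[20,15,-5] → .
    (0,7)@(1, 15): e=[0,45,-15] → .  [on edge]
  covered (4 px):
    . . . .
    . . . .
    . . . .
    . . . .
    . X X .
    . X X .
    . . . .
    . . . .
    . . . .
    . . . .
T1:
  2·area = 62
  edge (0, 6)→(2, 0): d=(2,-6) inclusive
  edge (2, 0)→(6, 19): d=(4,19) inclusive
  edge (6, 19)→(0, 6): d=(-6,-13) inclusive
    (0,1)@(1, 3): e=[0,31,31] → X  [on edge]
    (1,1)@(3, 3): e=[12,-7,57] → .
    (0,2)@(1, 5): e=[4,39,19] → X
    (1,2)@(3, 5): e=[16,1,45] → X
    (2,2)@(5, 5): e=[28,-37,71] → .
    (0,3)@(1, 7): e=[8,47,7] → X
    (2,3)@(5, 7): e=[32,-29,59] → .
    (0,4)@(1, 9): e=[12,55,-5] → .
    (1,4)@(3, 9): e=[24,17,21] → X
    (2,4)@(5, 9): e=[36,-21,47] → .
    (1,5)@(3, 11): e=[28,25,9] → X
    (2,5)@(5, 11): e=[40,-13,35] → .
  covered (8 px):
    . . . .
    X . . .
    X X . .
    X X . .
    . X . .
    . X . .
    . . . .
    . . X .
    . . . .
    . . . .
T2:
  2·area = 9
  edge (4, 2)→(1, 18): d=(-3,16) inclusive
  edge (1, 18)→(1, 15): d=(0,-3) inclusive
  edge (1, 15)→(4, 2): d=(3,-13) inclusive
    (0,0)@(1, 1): e=[51,0,-42] → .  [on edge]
    (0,1)@(1, 3): e=[45,0,-36] → .  [on edge]
    (0,2)@(1, 5): e=[39,0,-30] → .  [on edge]
    (0,3)@(1, 7): e=[33,0,-24] → .  [on edge]
    (1,3)@(3, 7): e=[1,6,2] → X
    (2,3)@(5, 7): e=[-31,12,28] → .
    (0,4)@(1, 9): e=[27,0,-18] → .  [on edge]
    (1,4)@(3, 9): e=[-5,6,8] → .
    (0,5)@(1, 11): e=[21,0,-12] → .  [on edge]
    (0,6)@(1, 13): e=[15,0,-6] → .  [on edge]
    (0,7)@(1, 15): e=[9,0,0] → X  [on edge]
    (1,7)@(3, 15): e=[-23,6,26] → .
    (0,8)@(1, 17): e=[3,0,6] → X  [on edge]
    (0,9)@(1, 19): e=[-3,0,12] → .  [on edge]
  covered (3 px):
    . . . .
    . . . .
    . . . .
    . X . .
    . . . .
    . . . .
    . . . .
    X . . .
    X . . .
    . . . .

Z-buffer (winner per pixel, '.' = empty):
  . . . .
  1 . . .
  1 1 . .
  1 2 . .
  . 0 0 .
  . 0 0 .
  . . . .
  2 . 1 .
  2 . . .
  . . . .

Result: 2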